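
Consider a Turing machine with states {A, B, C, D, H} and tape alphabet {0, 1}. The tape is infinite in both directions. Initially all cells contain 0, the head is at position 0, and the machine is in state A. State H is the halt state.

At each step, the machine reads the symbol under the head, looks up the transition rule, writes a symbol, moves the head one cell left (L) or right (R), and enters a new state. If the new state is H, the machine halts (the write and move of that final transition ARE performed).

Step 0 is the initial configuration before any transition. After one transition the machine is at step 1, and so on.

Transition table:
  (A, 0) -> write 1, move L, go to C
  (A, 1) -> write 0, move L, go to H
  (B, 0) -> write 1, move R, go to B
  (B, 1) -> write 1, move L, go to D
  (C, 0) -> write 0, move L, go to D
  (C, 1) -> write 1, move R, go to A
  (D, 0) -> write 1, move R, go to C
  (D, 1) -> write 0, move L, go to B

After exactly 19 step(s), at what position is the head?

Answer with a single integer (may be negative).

Answer: -3

Derivation:
Step 1: in state A at pos 0, read 0 -> (A,0)->write 1,move L,goto C. Now: state=C, head=-1, tape[-2..1]=0010 (head:  ^)
Step 2: in state C at pos -1, read 0 -> (C,0)->write 0,move L,goto D. Now: state=D, head=-2, tape[-3..1]=00010 (head:  ^)
Step 3: in state D at pos -2, read 0 -> (D,0)->write 1,move R,goto C. Now: state=C, head=-1, tape[-3..1]=01010 (head:   ^)
Step 4: in state C at pos -1, read 0 -> (C,0)->write 0,move L,goto D. Now: state=D, head=-2, tape[-3..1]=01010 (head:  ^)
Step 5: in state D at pos -2, read 1 -> (D,1)->write 0,move L,goto B. Now: state=B, head=-3, tape[-4..1]=000010 (head:  ^)
Step 6: in state B at pos -3, read 0 -> (B,0)->write 1,move R,goto B. Now: state=B, head=-2, tape[-4..1]=010010 (head:   ^)
Step 7: in state B at pos -2, read 0 -> (B,0)->write 1,move R,goto B. Now: state=B, head=-1, tape[-4..1]=011010 (head:    ^)
Step 8: in state B at pos -1, read 0 -> (B,0)->write 1,move R,goto B. Now: state=B, head=0, tape[-4..1]=011110 (head:     ^)
Step 9: in state B at pos 0, read 1 -> (B,1)->write 1,move L,goto D. Now: state=D, head=-1, tape[-4..1]=011110 (head:    ^)
Step 10: in state D at pos -1, read 1 -> (D,1)->write 0,move L,goto B. Now: state=B, head=-2, tape[-4..1]=011010 (head:   ^)
Step 11: in state B at pos -2, read 1 -> (B,1)->write 1,move L,goto D. Now: state=D, head=-3, tape[-4..1]=011010 (head:  ^)
Step 12: in state D at pos -3, read 1 -> (D,1)->write 0,move L,goto B. Now: state=B, head=-4, tape[-5..1]=0001010 (head:  ^)
Step 13: in state B at pos -4, read 0 -> (B,0)->write 1,move R,goto B. Now: state=B, head=-3, tape[-5..1]=0101010 (head:   ^)
Step 14: in state B at pos -3, read 0 -> (B,0)->write 1,move R,goto B. Now: state=B, head=-2, tape[-5..1]=0111010 (head:    ^)
Step 15: in state B at pos -2, read 1 -> (B,1)->write 1,move L,goto D. Now: state=D, head=-3, tape[-5..1]=0111010 (head:   ^)
Step 16: in state D at pos -3, read 1 -> (D,1)->write 0,move L,goto B. Now: state=B, head=-4, tape[-5..1]=0101010 (head:  ^)
Step 17: in state B at pos -4, read 1 -> (B,1)->write 1,move L,goto D. Now: state=D, head=-5, tape[-6..1]=00101010 (head:  ^)
Step 18: in state D at pos -5, read 0 -> (D,0)->write 1,move R,goto C. Now: state=C, head=-4, tape[-6..1]=01101010 (head:   ^)
Step 19: in state C at pos -4, read 1 -> (C,1)->write 1,move R,goto A. Now: state=A, head=-3, tape[-6..1]=01101010 (head:    ^)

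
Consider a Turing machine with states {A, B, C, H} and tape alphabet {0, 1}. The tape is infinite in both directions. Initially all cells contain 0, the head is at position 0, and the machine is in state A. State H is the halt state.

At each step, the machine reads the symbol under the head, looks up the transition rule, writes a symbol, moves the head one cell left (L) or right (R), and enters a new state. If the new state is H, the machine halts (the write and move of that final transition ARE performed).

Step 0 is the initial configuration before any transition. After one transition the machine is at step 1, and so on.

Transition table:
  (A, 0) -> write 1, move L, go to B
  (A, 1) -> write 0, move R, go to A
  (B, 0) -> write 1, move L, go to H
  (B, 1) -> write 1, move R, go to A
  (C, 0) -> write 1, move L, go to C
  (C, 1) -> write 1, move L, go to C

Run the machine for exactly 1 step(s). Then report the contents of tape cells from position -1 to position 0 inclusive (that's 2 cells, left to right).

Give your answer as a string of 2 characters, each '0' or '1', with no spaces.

Step 1: in state A at pos 0, read 0 -> (A,0)->write 1,move L,goto B. Now: state=B, head=-1, tape[-2..1]=0010 (head:  ^)

Answer: 01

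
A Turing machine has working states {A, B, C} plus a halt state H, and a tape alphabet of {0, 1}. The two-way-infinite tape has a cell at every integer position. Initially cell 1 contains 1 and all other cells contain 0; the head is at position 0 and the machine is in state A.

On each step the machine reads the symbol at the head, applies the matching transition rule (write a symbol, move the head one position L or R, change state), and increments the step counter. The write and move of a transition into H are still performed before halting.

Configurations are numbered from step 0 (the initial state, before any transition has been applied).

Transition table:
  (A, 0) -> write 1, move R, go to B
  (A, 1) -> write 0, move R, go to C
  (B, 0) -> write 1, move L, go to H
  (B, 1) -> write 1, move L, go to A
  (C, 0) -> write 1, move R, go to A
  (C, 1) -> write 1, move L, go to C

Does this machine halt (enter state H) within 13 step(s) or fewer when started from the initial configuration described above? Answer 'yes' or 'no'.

Answer: yes

Derivation:
Step 1: in state A at pos 0, read 0 -> (A,0)->write 1,move R,goto B. Now: state=B, head=1, tape[-1..2]=0110 (head:   ^)
Step 2: in state B at pos 1, read 1 -> (B,1)->write 1,move L,goto A. Now: state=A, head=0, tape[-1..2]=0110 (head:  ^)
Step 3: in state A at pos 0, read 1 -> (A,1)->write 0,move R,goto C. Now: state=C, head=1, tape[-1..2]=0010 (head:   ^)
Step 4: in state C at pos 1, read 1 -> (C,1)->write 1,move L,goto C. Now: state=C, head=0, tape[-1..2]=0010 (head:  ^)
Step 5: in state C at pos 0, read 0 -> (C,0)->write 1,move R,goto A. Now: state=A, head=1, tape[-1..2]=0110 (head:   ^)
Step 6: in state A at pos 1, read 1 -> (A,1)->write 0,move R,goto C. Now: state=C, head=2, tape[-1..3]=01000 (head:    ^)
Step 7: in state C at pos 2, read 0 -> (C,0)->write 1,move R,goto A. Now: state=A, head=3, tape[-1..4]=010100 (head:     ^)
Step 8: in state A at pos 3, read 0 -> (A,0)->write 1,move R,goto B. Now: state=B, head=4, tape[-1..5]=0101100 (head:      ^)
Step 9: in state B at pos 4, read 0 -> (B,0)->write 1,move L,goto H. Now: state=H, head=3, tape[-1..5]=0101110 (head:     ^)
State H reached at step 9; 9 <= 13 -> yes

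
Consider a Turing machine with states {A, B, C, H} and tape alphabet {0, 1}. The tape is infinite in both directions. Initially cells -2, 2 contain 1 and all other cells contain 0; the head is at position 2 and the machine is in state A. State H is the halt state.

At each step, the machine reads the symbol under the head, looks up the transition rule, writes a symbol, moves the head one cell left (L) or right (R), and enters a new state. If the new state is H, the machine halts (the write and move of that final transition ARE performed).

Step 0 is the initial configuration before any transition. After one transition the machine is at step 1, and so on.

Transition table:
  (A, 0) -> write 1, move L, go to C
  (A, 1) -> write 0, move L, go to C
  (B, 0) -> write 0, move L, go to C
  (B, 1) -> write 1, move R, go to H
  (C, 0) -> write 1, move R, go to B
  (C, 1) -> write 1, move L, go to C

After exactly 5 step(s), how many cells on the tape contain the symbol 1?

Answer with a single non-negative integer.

Step 1: in state A at pos 2, read 1 -> (A,1)->write 0,move L,goto C. Now: state=C, head=1, tape[-3..3]=0100000 (head:     ^)
Step 2: in state C at pos 1, read 0 -> (C,0)->write 1,move R,goto B. Now: state=B, head=2, tape[-3..3]=0100100 (head:      ^)
Step 3: in state B at pos 2, read 0 -> (B,0)->write 0,move L,goto C. Now: state=C, head=1, tape[-3..3]=0100100 (head:     ^)
Step 4: in state C at pos 1, read 1 -> (C,1)->write 1,move L,goto C. Now: state=C, head=0, tape[-3..3]=0100100 (head:    ^)
Step 5: in state C at pos 0, read 0 -> (C,0)->write 1,move R,goto B. Now: state=B, head=1, tape[-3..3]=0101100 (head:     ^)
Cells containing 1 after step 5: {-2, 0, 1} -> 3 cell(s)

Answer: 3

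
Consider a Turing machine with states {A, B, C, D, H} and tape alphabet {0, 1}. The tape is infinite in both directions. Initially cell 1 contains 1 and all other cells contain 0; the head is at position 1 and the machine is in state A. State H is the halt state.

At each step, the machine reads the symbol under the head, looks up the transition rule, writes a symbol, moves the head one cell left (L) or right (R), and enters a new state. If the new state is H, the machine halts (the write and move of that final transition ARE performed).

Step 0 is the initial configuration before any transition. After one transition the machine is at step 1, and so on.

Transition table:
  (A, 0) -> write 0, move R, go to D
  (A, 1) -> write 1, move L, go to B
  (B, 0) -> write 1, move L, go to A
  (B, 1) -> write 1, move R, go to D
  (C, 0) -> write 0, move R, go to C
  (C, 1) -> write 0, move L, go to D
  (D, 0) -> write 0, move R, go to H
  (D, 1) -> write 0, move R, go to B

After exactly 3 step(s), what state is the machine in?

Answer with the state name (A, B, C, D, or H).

Step 1: in state A at pos 1, read 1 -> (A,1)->write 1,move L,goto B. Now: state=B, head=0, tape[-1..2]=0010 (head:  ^)
Step 2: in state B at pos 0, read 0 -> (B,0)->write 1,move L,goto A. Now: state=A, head=-1, tape[-2..2]=00110 (head:  ^)
Step 3: in state A at pos -1, read 0 -> (A,0)->write 0,move R,goto D. Now: state=D, head=0, tape[-2..2]=00110 (head:   ^)

Answer: D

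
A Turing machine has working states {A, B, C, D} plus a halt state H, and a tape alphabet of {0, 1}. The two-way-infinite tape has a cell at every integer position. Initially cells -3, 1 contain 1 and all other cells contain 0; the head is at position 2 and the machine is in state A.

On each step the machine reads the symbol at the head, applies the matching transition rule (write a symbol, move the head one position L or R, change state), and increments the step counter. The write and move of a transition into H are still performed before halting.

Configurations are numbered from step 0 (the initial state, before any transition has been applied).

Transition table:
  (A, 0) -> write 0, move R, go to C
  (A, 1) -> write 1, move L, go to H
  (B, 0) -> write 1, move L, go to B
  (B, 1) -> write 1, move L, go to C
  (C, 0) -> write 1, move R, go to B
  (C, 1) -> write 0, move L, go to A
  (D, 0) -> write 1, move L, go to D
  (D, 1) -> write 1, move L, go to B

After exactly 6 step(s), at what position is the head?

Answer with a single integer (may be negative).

Step 1: in state A at pos 2, read 0 -> (A,0)->write 0,move R,goto C. Now: state=C, head=3, tape[-4..4]=010001000 (head:        ^)
Step 2: in state C at pos 3, read 0 -> (C,0)->write 1,move R,goto B. Now: state=B, head=4, tape[-4..5]=0100010100 (head:         ^)
Step 3: in state B at pos 4, read 0 -> (B,0)->write 1,move L,goto B. Now: state=B, head=3, tape[-4..5]=0100010110 (head:        ^)
Step 4: in state B at pos 3, read 1 -> (B,1)->write 1,move L,goto C. Now: state=C, head=2, tape[-4..5]=0100010110 (head:       ^)
Step 5: in state C at pos 2, read 0 -> (C,0)->write 1,move R,goto B. Now: state=B, head=3, tape[-4..5]=0100011110 (head:        ^)
Step 6: in state B at pos 3, read 1 -> (B,1)->write 1,move L,goto C. Now: state=C, head=2, tape[-4..5]=0100011110 (head:       ^)

Answer: 2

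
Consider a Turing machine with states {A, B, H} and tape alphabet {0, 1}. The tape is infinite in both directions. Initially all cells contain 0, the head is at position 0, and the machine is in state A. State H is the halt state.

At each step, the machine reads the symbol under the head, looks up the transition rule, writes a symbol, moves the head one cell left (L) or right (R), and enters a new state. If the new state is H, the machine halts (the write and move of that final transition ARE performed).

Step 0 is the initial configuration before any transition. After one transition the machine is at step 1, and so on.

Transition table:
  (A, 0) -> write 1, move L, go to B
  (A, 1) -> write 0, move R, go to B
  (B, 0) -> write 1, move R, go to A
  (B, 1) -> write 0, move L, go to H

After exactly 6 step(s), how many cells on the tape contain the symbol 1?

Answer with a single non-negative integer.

Step 1: in state A at pos 0, read 0 -> (A,0)->write 1,move L,goto B. Now: state=B, head=-1, tape[-2..1]=0010 (head:  ^)
Step 2: in state B at pos -1, read 0 -> (B,0)->write 1,move R,goto A. Now: state=A, head=0, tape[-2..1]=0110 (head:   ^)
Step 3: in state A at pos 0, read 1 -> (A,1)->write 0,move R,goto B. Now: state=B, head=1, tape[-2..2]=01000 (head:    ^)
Step 4: in state B at pos 1, read 0 -> (B,0)->write 1,move R,goto A. Now: state=A, head=2, tape[-2..3]=010100 (head:     ^)
Step 5: in state A at pos 2, read 0 -> (A,0)->write 1,move L,goto B. Now: state=B, head=1, tape[-2..3]=010110 (head:    ^)
Step 6: in state B at pos 1, read 1 -> (B,1)->write 0,move L,goto H. Now: state=H, head=0, tape[-2..3]=010010 (head:   ^)
Cells containing 1 after step 6: {-1, 2} -> 2 cell(s)

Answer: 2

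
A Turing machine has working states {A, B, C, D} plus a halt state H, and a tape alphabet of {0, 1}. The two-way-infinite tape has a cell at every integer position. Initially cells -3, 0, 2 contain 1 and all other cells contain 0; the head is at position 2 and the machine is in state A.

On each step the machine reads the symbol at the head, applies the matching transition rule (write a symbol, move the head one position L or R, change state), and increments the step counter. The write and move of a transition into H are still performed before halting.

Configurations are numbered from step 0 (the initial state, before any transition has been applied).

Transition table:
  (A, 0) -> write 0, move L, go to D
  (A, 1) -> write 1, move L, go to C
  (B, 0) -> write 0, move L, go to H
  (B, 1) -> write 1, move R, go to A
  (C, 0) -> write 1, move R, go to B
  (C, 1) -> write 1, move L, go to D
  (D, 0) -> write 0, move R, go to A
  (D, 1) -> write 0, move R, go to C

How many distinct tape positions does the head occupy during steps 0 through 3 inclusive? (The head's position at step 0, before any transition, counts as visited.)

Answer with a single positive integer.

Answer: 3

Derivation:
Step 1: in state A at pos 2, read 1 -> (A,1)->write 1,move L,goto C. Now: state=C, head=1, tape[-4..3]=01001010 (head:      ^)
Step 2: in state C at pos 1, read 0 -> (C,0)->write 1,move R,goto B. Now: state=B, head=2, tape[-4..3]=01001110 (head:       ^)
Step 3: in state B at pos 2, read 1 -> (B,1)->write 1,move R,goto A. Now: state=A, head=3, tape[-4..4]=010011100 (head:        ^)
Head positions at steps 0..3: starting at 2, distinct positions visited = {1, 2, 3} -> 3 position(s)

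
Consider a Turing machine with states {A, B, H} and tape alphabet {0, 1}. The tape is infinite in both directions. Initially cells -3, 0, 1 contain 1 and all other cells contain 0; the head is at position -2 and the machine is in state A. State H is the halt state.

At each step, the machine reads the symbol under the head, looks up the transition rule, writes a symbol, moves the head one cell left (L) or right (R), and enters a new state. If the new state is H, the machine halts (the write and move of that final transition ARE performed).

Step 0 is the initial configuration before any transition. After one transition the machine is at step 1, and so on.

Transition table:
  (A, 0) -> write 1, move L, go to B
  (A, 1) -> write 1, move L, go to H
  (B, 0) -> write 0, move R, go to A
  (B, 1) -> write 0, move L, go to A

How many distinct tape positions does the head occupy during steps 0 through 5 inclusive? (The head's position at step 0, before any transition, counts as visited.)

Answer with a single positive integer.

Step 1: in state A at pos -2, read 0 -> (A,0)->write 1,move L,goto B. Now: state=B, head=-3, tape[-4..2]=0110110 (head:  ^)
Step 2: in state B at pos -3, read 1 -> (B,1)->write 0,move L,goto A. Now: state=A, head=-4, tape[-5..2]=00010110 (head:  ^)
Step 3: in state A at pos -4, read 0 -> (A,0)->write 1,move L,goto B. Now: state=B, head=-5, tape[-6..2]=001010110 (head:  ^)
Step 4: in state B at pos -5, read 0 -> (B,0)->write 0,move R,goto A. Now: state=A, head=-4, tape[-6..2]=001010110 (head:   ^)
Step 5: in state A at pos -4, read 1 -> (A,1)->write 1,move L,goto H. Now: state=H, head=-5, tape[-6..2]=001010110 (head:  ^)
Head positions at steps 0..5: starting at -2, distinct positions visited = {-5, -4, -3, -2} -> 4 position(s)

Answer: 4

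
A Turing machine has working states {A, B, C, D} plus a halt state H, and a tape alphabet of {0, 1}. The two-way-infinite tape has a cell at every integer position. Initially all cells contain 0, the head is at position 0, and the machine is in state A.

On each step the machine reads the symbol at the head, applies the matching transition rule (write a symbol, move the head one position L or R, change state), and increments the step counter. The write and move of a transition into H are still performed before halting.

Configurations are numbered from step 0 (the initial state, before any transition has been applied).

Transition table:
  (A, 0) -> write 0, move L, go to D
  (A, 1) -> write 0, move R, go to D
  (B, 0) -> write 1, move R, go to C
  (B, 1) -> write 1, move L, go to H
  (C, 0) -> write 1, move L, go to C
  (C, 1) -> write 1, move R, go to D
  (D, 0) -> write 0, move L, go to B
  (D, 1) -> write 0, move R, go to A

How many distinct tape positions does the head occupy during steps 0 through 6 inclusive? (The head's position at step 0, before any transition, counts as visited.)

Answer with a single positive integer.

Answer: 3

Derivation:
Step 1: in state A at pos 0, read 0 -> (A,0)->write 0,move L,goto D. Now: state=D, head=-1, tape[-2..1]=0000 (head:  ^)
Step 2: in state D at pos -1, read 0 -> (D,0)->write 0,move L,goto B. Now: state=B, head=-2, tape[-3..1]=00000 (head:  ^)
Step 3: in state B at pos -2, read 0 -> (B,0)->write 1,move R,goto C. Now: state=C, head=-1, tape[-3..1]=01000 (head:   ^)
Step 4: in state C at pos -1, read 0 -> (C,0)->write 1,move L,goto C. Now: state=C, head=-2, tape[-3..1]=01100 (head:  ^)
Step 5: in state C at pos -2, read 1 -> (C,1)->write 1,move R,goto D. Now: state=D, head=-1, tape[-3..1]=01100 (head:   ^)
Step 6: in state D at pos -1, read 1 -> (D,1)->write 0,move R,goto A. Now: state=A, head=0, tape[-3..1]=01000 (head:    ^)
Head positions at steps 0..6: starting at 0, distinct positions visited = {-2, -1, 0} -> 3 position(s)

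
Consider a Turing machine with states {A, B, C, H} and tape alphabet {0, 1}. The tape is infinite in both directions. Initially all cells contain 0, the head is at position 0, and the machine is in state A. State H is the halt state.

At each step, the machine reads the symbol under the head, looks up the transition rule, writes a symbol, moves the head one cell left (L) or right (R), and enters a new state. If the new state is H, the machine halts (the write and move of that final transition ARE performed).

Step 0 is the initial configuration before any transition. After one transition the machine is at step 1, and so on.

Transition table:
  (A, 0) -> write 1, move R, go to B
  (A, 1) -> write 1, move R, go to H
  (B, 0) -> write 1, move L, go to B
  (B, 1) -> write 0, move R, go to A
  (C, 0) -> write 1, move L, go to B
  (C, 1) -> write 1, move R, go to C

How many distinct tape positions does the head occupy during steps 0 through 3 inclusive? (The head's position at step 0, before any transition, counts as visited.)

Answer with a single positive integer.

Step 1: in state A at pos 0, read 0 -> (A,0)->write 1,move R,goto B. Now: state=B, head=1, tape[-1..2]=0100 (head:   ^)
Step 2: in state B at pos 1, read 0 -> (B,0)->write 1,move L,goto B. Now: state=B, head=0, tape[-1..2]=0110 (head:  ^)
Step 3: in state B at pos 0, read 1 -> (B,1)->write 0,move R,goto A. Now: state=A, head=1, tape[-1..2]=0010 (head:   ^)
Head positions at steps 0..3: starting at 0, distinct positions visited = {0, 1} -> 2 position(s)

Answer: 2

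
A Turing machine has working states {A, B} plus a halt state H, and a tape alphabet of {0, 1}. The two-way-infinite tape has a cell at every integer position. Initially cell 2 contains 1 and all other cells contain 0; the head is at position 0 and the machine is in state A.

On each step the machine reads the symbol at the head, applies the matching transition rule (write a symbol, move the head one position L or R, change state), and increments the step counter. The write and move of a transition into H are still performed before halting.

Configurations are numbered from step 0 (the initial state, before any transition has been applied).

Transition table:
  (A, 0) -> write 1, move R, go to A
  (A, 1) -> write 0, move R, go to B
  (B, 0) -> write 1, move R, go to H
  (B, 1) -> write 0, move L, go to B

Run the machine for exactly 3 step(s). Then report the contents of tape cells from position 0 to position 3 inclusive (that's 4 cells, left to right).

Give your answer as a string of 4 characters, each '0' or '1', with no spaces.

Answer: 1100

Derivation:
Step 1: in state A at pos 0, read 0 -> (A,0)->write 1,move R,goto A. Now: state=A, head=1, tape[-1..3]=01010 (head:   ^)
Step 2: in state A at pos 1, read 0 -> (A,0)->write 1,move R,goto A. Now: state=A, head=2, tape[-1..3]=01110 (head:    ^)
Step 3: in state A at pos 2, read 1 -> (A,1)->write 0,move R,goto B. Now: state=B, head=3, tape[-1..4]=011000 (head:     ^)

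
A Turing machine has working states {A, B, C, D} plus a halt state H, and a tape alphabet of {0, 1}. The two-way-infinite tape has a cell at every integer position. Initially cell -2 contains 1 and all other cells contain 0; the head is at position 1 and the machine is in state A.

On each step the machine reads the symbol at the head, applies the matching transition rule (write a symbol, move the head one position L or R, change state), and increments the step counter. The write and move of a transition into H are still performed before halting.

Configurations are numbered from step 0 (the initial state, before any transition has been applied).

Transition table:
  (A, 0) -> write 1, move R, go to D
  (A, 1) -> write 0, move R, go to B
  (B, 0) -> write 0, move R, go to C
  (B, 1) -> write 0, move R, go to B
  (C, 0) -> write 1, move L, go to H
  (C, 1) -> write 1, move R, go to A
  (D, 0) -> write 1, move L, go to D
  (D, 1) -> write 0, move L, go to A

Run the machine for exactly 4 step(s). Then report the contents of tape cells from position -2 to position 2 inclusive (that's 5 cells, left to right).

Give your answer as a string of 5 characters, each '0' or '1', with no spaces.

Answer: 10101

Derivation:
Step 1: in state A at pos 1, read 0 -> (A,0)->write 1,move R,goto D. Now: state=D, head=2, tape[-3..3]=0100100 (head:      ^)
Step 2: in state D at pos 2, read 0 -> (D,0)->write 1,move L,goto D. Now: state=D, head=1, tape[-3..3]=0100110 (head:     ^)
Step 3: in state D at pos 1, read 1 -> (D,1)->write 0,move L,goto A. Now: state=A, head=0, tape[-3..3]=0100010 (head:    ^)
Step 4: in state A at pos 0, read 0 -> (A,0)->write 1,move R,goto D. Now: state=D, head=1, tape[-3..3]=0101010 (head:     ^)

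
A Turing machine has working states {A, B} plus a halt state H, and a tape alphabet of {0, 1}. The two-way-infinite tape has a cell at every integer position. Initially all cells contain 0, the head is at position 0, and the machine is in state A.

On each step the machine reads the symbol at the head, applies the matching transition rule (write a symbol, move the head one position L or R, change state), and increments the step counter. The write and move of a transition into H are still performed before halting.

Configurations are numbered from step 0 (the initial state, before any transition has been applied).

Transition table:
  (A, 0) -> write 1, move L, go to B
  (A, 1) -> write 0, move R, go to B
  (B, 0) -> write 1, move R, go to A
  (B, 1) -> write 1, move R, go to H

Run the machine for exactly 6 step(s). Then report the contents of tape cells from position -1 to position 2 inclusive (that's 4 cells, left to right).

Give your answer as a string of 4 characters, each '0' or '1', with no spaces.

Answer: 1011

Derivation:
Step 1: in state A at pos 0, read 0 -> (A,0)->write 1,move L,goto B. Now: state=B, head=-1, tape[-2..1]=0010 (head:  ^)
Step 2: in state B at pos -1, read 0 -> (B,0)->write 1,move R,goto A. Now: state=A, head=0, tape[-2..1]=0110 (head:   ^)
Step 3: in state A at pos 0, read 1 -> (A,1)->write 0,move R,goto B. Now: state=B, head=1, tape[-2..2]=01000 (head:    ^)
Step 4: in state B at pos 1, read 0 -> (B,0)->write 1,move R,goto A. Now: state=A, head=2, tape[-2..3]=010100 (head:     ^)
Step 5: in state A at pos 2, read 0 -> (A,0)->write 1,move L,goto B. Now: state=B, head=1, tape[-2..3]=010110 (head:    ^)
Step 6: in state B at pos 1, read 1 -> (B,1)->write 1,move R,goto H. Now: state=H, head=2, tape[-2..3]=010110 (head:     ^)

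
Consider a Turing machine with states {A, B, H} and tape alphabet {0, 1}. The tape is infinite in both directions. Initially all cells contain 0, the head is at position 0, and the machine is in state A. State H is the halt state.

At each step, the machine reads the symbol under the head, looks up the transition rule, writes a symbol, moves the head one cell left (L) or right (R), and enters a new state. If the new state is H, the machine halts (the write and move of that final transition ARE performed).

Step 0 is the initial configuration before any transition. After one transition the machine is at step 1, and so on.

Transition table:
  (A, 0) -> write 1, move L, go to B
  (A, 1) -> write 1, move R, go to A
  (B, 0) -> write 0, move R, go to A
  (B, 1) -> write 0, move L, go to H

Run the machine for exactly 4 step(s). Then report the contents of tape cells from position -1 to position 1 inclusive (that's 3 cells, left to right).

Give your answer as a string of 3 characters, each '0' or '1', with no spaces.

Step 1: in state A at pos 0, read 0 -> (A,0)->write 1,move L,goto B. Now: state=B, head=-1, tape[-2..1]=0010 (head:  ^)
Step 2: in state B at pos -1, read 0 -> (B,0)->write 0,move R,goto A. Now: state=A, head=0, tape[-2..1]=0010 (head:   ^)
Step 3: in state A at pos 0, read 1 -> (A,1)->write 1,move R,goto A. Now: state=A, head=1, tape[-2..2]=00100 (head:    ^)
Step 4: in state A at pos 1, read 0 -> (A,0)->write 1,move L,goto B. Now: state=B, head=0, tape[-2..2]=00110 (head:   ^)

Answer: 011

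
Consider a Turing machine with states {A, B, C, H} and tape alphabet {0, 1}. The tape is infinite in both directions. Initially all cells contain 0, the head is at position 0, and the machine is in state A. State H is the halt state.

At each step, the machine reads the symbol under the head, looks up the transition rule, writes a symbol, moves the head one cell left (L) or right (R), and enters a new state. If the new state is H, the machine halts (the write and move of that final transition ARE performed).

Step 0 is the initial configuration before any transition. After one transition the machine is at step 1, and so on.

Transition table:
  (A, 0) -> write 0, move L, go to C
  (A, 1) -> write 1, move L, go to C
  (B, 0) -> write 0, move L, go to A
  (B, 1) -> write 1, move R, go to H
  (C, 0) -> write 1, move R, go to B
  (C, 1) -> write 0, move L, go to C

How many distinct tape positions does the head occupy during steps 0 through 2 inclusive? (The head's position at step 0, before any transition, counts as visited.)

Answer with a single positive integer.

Step 1: in state A at pos 0, read 0 -> (A,0)->write 0,move L,goto C. Now: state=C, head=-1, tape[-2..1]=0000 (head:  ^)
Step 2: in state C at pos -1, read 0 -> (C,0)->write 1,move R,goto B. Now: state=B, head=0, tape[-2..1]=0100 (head:   ^)
Head positions at steps 0..2: starting at 0, distinct positions visited = {-1, 0} -> 2 position(s)

Answer: 2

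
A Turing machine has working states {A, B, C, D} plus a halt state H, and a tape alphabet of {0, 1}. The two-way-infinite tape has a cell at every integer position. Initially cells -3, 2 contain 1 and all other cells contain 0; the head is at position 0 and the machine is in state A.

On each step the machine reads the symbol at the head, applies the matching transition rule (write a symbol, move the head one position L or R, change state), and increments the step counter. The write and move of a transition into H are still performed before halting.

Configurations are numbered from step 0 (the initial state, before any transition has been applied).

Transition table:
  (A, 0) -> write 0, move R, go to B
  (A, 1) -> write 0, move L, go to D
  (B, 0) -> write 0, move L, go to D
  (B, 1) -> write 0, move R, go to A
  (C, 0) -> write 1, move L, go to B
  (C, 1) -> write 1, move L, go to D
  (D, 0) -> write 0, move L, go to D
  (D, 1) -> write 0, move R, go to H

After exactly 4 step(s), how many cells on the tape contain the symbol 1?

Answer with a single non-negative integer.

Answer: 2

Derivation:
Step 1: in state A at pos 0, read 0 -> (A,0)->write 0,move R,goto B. Now: state=B, head=1, tape[-4..3]=01000010 (head:      ^)
Step 2: in state B at pos 1, read 0 -> (B,0)->write 0,move L,goto D. Now: state=D, head=0, tape[-4..3]=01000010 (head:     ^)
Step 3: in state D at pos 0, read 0 -> (D,0)->write 0,move L,goto D. Now: state=D, head=-1, tape[-4..3]=01000010 (head:    ^)
Step 4: in state D at pos -1, read 0 -> (D,0)->write 0,move L,goto D. Now: state=D, head=-2, tape[-4..3]=01000010 (head:   ^)
Cells containing 1 after step 4: {-3, 2} -> 2 cell(s)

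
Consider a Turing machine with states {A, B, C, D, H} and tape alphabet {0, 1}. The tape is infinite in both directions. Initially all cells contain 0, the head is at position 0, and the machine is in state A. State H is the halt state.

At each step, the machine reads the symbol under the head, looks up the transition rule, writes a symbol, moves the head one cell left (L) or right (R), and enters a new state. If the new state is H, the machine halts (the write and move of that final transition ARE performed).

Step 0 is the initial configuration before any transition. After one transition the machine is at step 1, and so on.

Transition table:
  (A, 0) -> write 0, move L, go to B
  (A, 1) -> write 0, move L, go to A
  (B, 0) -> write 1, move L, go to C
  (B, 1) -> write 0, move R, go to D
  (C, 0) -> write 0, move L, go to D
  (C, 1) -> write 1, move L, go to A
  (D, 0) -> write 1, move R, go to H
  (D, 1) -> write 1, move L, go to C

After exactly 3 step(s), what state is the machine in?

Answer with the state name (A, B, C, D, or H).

Answer: D

Derivation:
Step 1: in state A at pos 0, read 0 -> (A,0)->write 0,move L,goto B. Now: state=B, head=-1, tape[-2..1]=0000 (head:  ^)
Step 2: in state B at pos -1, read 0 -> (B,0)->write 1,move L,goto C. Now: state=C, head=-2, tape[-3..1]=00100 (head:  ^)
Step 3: in state C at pos -2, read 0 -> (C,0)->write 0,move L,goto D. Now: state=D, head=-3, tape[-4..1]=000100 (head:  ^)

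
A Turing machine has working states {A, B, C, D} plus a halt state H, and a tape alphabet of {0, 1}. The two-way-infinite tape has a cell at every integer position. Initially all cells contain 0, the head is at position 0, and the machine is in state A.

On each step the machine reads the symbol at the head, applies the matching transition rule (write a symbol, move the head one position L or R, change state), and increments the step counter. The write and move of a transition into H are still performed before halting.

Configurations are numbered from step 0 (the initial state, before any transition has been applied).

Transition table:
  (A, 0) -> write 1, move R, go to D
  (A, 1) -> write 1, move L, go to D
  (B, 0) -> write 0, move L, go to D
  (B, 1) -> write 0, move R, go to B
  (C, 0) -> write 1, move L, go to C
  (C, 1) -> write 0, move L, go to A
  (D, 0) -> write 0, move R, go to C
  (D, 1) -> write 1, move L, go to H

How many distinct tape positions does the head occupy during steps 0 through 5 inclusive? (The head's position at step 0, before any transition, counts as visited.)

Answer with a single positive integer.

Step 1: in state A at pos 0, read 0 -> (A,0)->write 1,move R,goto D. Now: state=D, head=1, tape[-1..2]=0100 (head:   ^)
Step 2: in state D at pos 1, read 0 -> (D,0)->write 0,move R,goto C. Now: state=C, head=2, tape[-1..3]=01000 (head:    ^)
Step 3: in state C at pos 2, read 0 -> (C,0)->write 1,move L,goto C. Now: state=C, head=1, tape[-1..3]=01010 (head:   ^)
Step 4: in state C at pos 1, read 0 -> (C,0)->write 1,move L,goto C. Now: state=C, head=0, tape[-1..3]=01110 (head:  ^)
Step 5: in state C at pos 0, read 1 -> (C,1)->write 0,move L,goto A. Now: state=A, head=-1, tape[-2..3]=000110 (head:  ^)
Head positions at steps 0..5: starting at 0, distinct positions visited = {-1, 0, 1, 2} -> 4 position(s)

Answer: 4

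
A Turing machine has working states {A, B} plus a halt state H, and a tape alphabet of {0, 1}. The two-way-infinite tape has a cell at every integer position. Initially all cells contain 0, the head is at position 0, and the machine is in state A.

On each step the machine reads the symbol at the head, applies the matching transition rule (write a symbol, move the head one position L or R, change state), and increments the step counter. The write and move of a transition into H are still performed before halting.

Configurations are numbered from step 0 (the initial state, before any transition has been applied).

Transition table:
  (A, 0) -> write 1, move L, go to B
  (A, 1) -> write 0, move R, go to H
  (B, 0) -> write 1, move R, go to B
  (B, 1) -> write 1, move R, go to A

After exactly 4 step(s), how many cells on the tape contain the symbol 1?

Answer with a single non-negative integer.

Step 1: in state A at pos 0, read 0 -> (A,0)->write 1,move L,goto B. Now: state=B, head=-1, tape[-2..1]=0010 (head:  ^)
Step 2: in state B at pos -1, read 0 -> (B,0)->write 1,move R,goto B. Now: state=B, head=0, tape[-2..1]=0110 (head:   ^)
Step 3: in state B at pos 0, read 1 -> (B,1)->write 1,move R,goto A. Now: state=A, head=1, tape[-2..2]=01100 (head:    ^)
Step 4: in state A at pos 1, read 0 -> (A,0)->write 1,move L,goto B. Now: state=B, head=0, tape[-2..2]=01110 (head:   ^)
Cells containing 1 after step 4: {-1, 0, 1} -> 3 cell(s)

Answer: 3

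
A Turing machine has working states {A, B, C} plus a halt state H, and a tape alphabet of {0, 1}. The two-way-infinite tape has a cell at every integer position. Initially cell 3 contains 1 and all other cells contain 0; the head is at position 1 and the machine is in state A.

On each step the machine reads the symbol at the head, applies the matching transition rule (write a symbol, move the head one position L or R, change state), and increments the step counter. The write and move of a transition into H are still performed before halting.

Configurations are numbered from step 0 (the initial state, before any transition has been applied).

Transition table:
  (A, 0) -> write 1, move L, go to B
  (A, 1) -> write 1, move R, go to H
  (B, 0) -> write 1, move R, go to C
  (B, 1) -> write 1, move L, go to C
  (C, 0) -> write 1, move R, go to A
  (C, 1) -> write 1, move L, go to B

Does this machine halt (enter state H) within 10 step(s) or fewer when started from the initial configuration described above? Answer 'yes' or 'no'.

Answer: yes

Derivation:
Step 1: in state A at pos 1, read 0 -> (A,0)->write 1,move L,goto B. Now: state=B, head=0, tape[-1..4]=001010 (head:  ^)
Step 2: in state B at pos 0, read 0 -> (B,0)->write 1,move R,goto C. Now: state=C, head=1, tape[-1..4]=011010 (head:   ^)
Step 3: in state C at pos 1, read 1 -> (C,1)->write 1,move L,goto B. Now: state=B, head=0, tape[-1..4]=011010 (head:  ^)
Step 4: in state B at pos 0, read 1 -> (B,1)->write 1,move L,goto C. Now: state=C, head=-1, tape[-2..4]=0011010 (head:  ^)
Step 5: in state C at pos -1, read 0 -> (C,0)->write 1,move R,goto A. Now: state=A, head=0, tape[-2..4]=0111010 (head:   ^)
Step 6: in state A at pos 0, read 1 -> (A,1)->write 1,move R,goto H. Now: state=H, head=1, tape[-2..4]=0111010 (head:    ^)
State H reached at step 6; 6 <= 10 -> yes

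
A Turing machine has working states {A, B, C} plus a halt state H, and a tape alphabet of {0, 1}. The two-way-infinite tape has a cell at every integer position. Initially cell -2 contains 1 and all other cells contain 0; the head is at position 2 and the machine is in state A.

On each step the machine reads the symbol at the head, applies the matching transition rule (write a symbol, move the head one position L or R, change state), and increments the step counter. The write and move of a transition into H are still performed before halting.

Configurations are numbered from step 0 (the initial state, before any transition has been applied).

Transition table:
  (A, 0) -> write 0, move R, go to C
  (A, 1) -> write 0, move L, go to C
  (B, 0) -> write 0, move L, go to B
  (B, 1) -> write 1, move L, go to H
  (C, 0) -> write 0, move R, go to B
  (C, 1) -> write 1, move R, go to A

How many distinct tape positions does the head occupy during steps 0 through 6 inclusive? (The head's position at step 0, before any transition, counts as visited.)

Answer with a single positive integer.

Step 1: in state A at pos 2, read 0 -> (A,0)->write 0,move R,goto C. Now: state=C, head=3, tape[-3..4]=01000000 (head:       ^)
Step 2: in state C at pos 3, read 0 -> (C,0)->write 0,move R,goto B. Now: state=B, head=4, tape[-3..5]=010000000 (head:        ^)
Step 3: in state B at pos 4, read 0 -> (B,0)->write 0,move L,goto B. Now: state=B, head=3, tape[-3..5]=010000000 (head:       ^)
Step 4: in state B at pos 3, read 0 -> (B,0)->write 0,move L,goto B. Now: state=B, head=2, tape[-3..5]=010000000 (head:      ^)
Step 5: in state B at pos 2, read 0 -> (B,0)->write 0,move L,goto B. Now: state=B, head=1, tape[-3..5]=010000000 (head:     ^)
Step 6: in state B at pos 1, read 0 -> (B,0)->write 0,move L,goto B. Now: state=B, head=0, tape[-3..5]=010000000 (head:    ^)
Head positions at steps 0..6: starting at 2, distinct positions visited = {0, 1, 2, 3, 4} -> 5 position(s)

Answer: 5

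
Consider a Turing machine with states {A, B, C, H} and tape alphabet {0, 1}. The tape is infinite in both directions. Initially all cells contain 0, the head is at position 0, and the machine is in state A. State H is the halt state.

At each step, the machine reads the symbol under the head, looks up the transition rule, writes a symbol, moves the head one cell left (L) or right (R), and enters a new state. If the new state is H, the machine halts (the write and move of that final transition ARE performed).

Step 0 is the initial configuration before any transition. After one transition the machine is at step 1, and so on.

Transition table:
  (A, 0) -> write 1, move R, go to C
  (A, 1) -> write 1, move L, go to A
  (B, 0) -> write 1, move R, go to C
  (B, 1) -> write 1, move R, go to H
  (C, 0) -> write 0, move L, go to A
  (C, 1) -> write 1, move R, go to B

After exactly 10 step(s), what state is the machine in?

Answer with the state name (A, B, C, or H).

Step 1: in state A at pos 0, read 0 -> (A,0)->write 1,move R,goto C. Now: state=C, head=1, tape[-1..2]=0100 (head:   ^)
Step 2: in state C at pos 1, read 0 -> (C,0)->write 0,move L,goto A. Now: state=A, head=0, tape[-1..2]=0100 (head:  ^)
Step 3: in state A at pos 0, read 1 -> (A,1)->write 1,move L,goto A. Now: state=A, head=-1, tape[-2..2]=00100 (head:  ^)
Step 4: in state A at pos -1, read 0 -> (A,0)->write 1,move R,goto C. Now: state=C, head=0, tape[-2..2]=01100 (head:   ^)
Step 5: in state C at pos 0, read 1 -> (C,1)->write 1,move R,goto B. Now: state=B, head=1, tape[-2..2]=01100 (head:    ^)
Step 6: in state B at pos 1, read 0 -> (B,0)->write 1,move R,goto C. Now: state=C, head=2, tape[-2..3]=011100 (head:     ^)
Step 7: in state C at pos 2, read 0 -> (C,0)->write 0,move L,goto A. Now: state=A, head=1, tape[-2..3]=011100 (head:    ^)
Step 8: in state A at pos 1, read 1 -> (A,1)->write 1,move L,goto A. Now: state=A, head=0, tape[-2..3]=011100 (head:   ^)
Step 9: in state A at pos 0, read 1 -> (A,1)->write 1,move L,goto A. Now: state=A, head=-1, tape[-2..3]=011100 (head:  ^)
Step 10: in state A at pos -1, read 1 -> (A,1)->write 1,move L,goto A. Now: state=A, head=-2, tape[-3..3]=0011100 (head:  ^)

Answer: A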